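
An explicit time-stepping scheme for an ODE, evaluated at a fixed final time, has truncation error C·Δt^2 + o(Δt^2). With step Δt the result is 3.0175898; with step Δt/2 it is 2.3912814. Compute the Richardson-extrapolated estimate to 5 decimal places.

Extrapolated value = (4·A(Δt/2) − A(Δt)) / (4 − 1)
= (4·2.3912814 − 3.0175898) / 3
= 6.5475358 / 3 = 2.1825119

2.18251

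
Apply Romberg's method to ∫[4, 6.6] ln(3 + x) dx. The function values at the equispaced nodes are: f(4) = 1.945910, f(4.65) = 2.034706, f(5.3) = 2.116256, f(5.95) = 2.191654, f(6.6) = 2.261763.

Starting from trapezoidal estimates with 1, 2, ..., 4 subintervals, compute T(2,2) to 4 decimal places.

T(0,0) (trapezoid, 1 panel, h=2.6000): 5.469975
T(1,0) (trapezoid, 2 panels, h=1.3000): 5.486120
T(2,0) (trapezoid, 4 panels, h=0.6500): 5.490194
T(1,1) = 5.486120 + (5.486120 − 5.469975)/3 = 5.491502
T(2,1) = 5.490194 + (5.490194 − 5.486120)/3 = 5.491552
T(2,2) = 5.491552 + (5.491552 − 5.491502)/15 = 5.491555

5.4916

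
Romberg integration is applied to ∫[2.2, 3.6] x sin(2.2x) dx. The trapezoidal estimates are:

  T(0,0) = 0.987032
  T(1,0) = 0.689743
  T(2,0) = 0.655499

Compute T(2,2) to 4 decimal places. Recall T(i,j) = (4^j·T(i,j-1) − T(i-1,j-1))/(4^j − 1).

0.6476

Richardson extrapolation on the trapezoidal column (denominator 4−1=3):
T(1,1) = (4·0.689743 − 0.987032) / 3 = 0.590647
T(2,1) = 0.655499 + (0.655499 − 0.689743)/3 = 0.644084
T(2,2) = 0.644084 + (0.644084 − 0.590647)/15 = 0.647646
(Column j=1 coincides with Simpson's rule on the same nodes.)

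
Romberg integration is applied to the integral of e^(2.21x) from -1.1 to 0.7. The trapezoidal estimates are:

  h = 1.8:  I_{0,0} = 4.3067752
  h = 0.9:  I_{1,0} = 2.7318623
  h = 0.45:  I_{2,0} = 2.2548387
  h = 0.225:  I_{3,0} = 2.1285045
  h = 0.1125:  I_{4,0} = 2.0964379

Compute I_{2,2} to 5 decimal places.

Richardson extrapolation on the trapezoidal column (denominator 4−1=3):
I_{1,1} = 2.7318623 + (2.7318623 − 4.3067752)/3 = 2.2068913
I_{2,1} = 2.2548387 + (2.2548387 − 2.7318623)/3 = 2.0958308
I_{2,2} = (16·2.0958308 − 2.2068913) / 15 = 2.0884268
(Column j=1 coincides with Simpson's rule on the same nodes.)

2.08843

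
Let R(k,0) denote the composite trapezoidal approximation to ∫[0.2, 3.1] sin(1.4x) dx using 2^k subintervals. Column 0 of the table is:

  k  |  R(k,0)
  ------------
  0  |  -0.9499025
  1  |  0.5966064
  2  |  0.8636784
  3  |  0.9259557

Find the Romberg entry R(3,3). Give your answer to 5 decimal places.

Richardson extrapolation on the trapezoidal column (denominator 4−1=3):
R(1,1) = 0.5966064 + (0.5966064 − (-0.9499025))/3 = 1.1121094
R(2,1) = (4·0.8636784 − 0.5966064) / 3 = 0.9527024
R(3,1) = 0.9259557 + (0.9259557 − 0.8636784)/3 = 0.9467148
R(2,2) = (16·0.9527024 − 1.1121094) / 15 = 0.9420753
R(3,2) = 0.9467148 + (0.9467148 − 0.9527024)/15 = 0.9463156
R(3,3) = 0.9463156 + (0.9463156 − 0.9420753)/63 = 0.9463829
(Column j=1 coincides with Simpson's rule on the same nodes.)

0.94638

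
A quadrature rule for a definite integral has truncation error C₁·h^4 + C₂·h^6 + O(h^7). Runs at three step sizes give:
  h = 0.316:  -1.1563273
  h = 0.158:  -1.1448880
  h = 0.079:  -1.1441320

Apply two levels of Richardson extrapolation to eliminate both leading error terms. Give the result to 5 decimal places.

First eliminate the h^4 term (factor 2^4 = 16):
  B₁ = (16·(-1.1448880) − (-1.1563273))/15 = -1.1441254
  B₂ = (16·(-1.1441320) − (-1.1448880))/15 = -1.1440816
Then eliminate the h^6 term (factor 2^6 = 64):
  (64·(-1.1440816) − (-1.1441254))/63 = -1.1440809

-1.14408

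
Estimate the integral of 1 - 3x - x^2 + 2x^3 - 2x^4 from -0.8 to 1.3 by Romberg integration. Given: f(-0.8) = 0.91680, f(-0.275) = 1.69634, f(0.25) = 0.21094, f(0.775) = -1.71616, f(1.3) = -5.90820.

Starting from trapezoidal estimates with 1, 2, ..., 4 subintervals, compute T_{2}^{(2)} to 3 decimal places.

-0.771

T_{0}^{(0)} (trapezoid, 1 panel, h=2.1000): -5.24097
T_{1}^{(0)} (trapezoid, 2 panels, h=1.0500): -2.39900
T_{2}^{(0)} (trapezoid, 4 panels, h=0.5250): -1.20990
T_{1}^{(1)} = -2.39900 + (-2.39900 − (-5.24097))/3 = -1.45168
T_{2}^{(1)} = -1.20990 + (-1.20990 − (-2.39900))/3 = -0.81353
T_{2}^{(2)} = -0.81353 + (-0.81353 − (-1.45168))/15 = -0.77099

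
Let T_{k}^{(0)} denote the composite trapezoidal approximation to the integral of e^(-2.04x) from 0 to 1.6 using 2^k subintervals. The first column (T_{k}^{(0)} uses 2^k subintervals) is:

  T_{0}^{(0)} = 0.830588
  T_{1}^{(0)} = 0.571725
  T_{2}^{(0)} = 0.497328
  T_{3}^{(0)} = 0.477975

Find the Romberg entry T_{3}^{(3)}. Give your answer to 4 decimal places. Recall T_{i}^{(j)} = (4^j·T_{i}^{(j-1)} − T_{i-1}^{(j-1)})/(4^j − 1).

0.4715

T_{1}^{(1)} = 0.571725 + (0.571725 − 0.830588)/3 = 0.485437
T_{2}^{(1)} = (4·0.497328 − 0.571725) / 3 = 0.472529
T_{3}^{(1)} = 0.477975 + (0.477975 − 0.497328)/3 = 0.471524
T_{2}^{(2)} = (16·0.472529 − 0.485437) / 15 = 0.471668
T_{3}^{(2)} = (16·0.471524 − 0.472529) / 15 = 0.471457
T_{3}^{(3)} = 0.471457 + (0.471457 − 0.471668)/63 = 0.471454
(Column j=1 coincides with Simpson's rule on the same nodes.)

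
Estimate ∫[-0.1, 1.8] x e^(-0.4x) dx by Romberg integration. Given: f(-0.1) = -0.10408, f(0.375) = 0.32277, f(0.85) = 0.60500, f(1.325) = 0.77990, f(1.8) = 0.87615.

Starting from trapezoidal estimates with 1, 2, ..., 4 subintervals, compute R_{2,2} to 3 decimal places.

R_{0,0} (trapezoid, 1 panel, h=1.9000): 0.73347
R_{1,0} (trapezoid, 2 panels, h=0.9500): 0.94148
R_{2,0} (trapezoid, 4 panels, h=0.4750): 0.99451
R_{1,1} = 0.94148 + (0.94148 − 0.73347)/3 = 1.01082
R_{2,1} = 0.99451 + (0.99451 − 0.94148)/3 = 1.01219
R_{2,2} = 1.01219 + (1.01219 − 1.01082)/15 = 1.01228

1.012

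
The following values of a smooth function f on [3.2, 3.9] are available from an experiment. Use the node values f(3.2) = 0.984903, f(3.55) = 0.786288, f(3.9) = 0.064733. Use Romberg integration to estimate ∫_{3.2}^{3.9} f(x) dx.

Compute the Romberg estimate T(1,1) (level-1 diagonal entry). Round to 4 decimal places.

T(0,0) (trapezoid, 1 panel, h=0.7000): 0.367373
T(1,0) (trapezoid, 2 panels, h=0.3500): 0.458887
T(1,1) = 0.458887 + (0.458887 − 0.367373)/3 = 0.489392

0.4894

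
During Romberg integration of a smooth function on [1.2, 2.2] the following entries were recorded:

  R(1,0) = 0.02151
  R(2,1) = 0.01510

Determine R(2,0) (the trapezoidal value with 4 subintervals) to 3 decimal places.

0.017

From R(2,1) = (4·R(2,0) − R(1,0))/3, solve for R(2,0):
4·R(2,0) = 3·0.01510 + 0.02151 = 0.06681
R(2,0) = 0.01670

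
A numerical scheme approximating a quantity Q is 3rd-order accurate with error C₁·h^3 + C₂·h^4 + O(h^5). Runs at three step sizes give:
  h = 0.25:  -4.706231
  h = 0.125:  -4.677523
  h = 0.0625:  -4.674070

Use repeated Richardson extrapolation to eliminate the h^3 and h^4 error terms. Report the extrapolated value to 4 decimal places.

First eliminate the h^3 term (factor 2^3 = 8):
  B₁ = (8·(-4.677523) − (-4.706231))/7 = -4.673422
  B₂ = (8·(-4.674070) − (-4.677523))/7 = -4.673577
Then eliminate the h^4 term (factor 2^4 = 16):
  (16·(-4.673577) − (-4.673422))/15 = -4.673587

-4.6736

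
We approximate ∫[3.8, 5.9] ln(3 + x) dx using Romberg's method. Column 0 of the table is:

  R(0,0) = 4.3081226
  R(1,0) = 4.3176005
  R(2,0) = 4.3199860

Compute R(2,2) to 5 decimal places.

R(1,1) = 4.3176005 + (4.3176005 − 4.3081226)/3 = 4.3207598
R(2,1) = 4.3199860 + (4.3199860 − 4.3176005)/3 = 4.3207812
R(2,2) = 4.3207812 + (4.3207812 − 4.3207598)/15 = 4.3207826
(Column j=1 coincides with Simpson's rule on the same nodes.)

4.32078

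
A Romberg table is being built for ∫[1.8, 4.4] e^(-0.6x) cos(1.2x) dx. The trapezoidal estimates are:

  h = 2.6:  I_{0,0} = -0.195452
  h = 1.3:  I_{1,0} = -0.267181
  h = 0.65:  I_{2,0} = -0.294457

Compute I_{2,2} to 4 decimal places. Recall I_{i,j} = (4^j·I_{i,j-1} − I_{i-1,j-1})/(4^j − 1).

-0.3044

Richardson extrapolation on the trapezoidal column (denominator 4−1=3):
I_{1,1} = -0.267181 + (-0.267181 − (-0.195452))/3 = -0.291091
I_{2,1} = (4·(-0.294457) − (-0.267181)) / 3 = -0.303549
I_{2,2} = -0.303549 + (-0.303549 − (-0.291091))/15 = -0.304380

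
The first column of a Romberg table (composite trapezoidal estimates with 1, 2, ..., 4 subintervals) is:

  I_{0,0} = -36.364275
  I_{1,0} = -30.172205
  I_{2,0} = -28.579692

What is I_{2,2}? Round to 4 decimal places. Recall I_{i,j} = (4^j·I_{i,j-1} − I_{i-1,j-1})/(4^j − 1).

-28.0449

I_{1,1} = -30.172205 + (-30.172205 − (-36.364275))/3 = -28.108182
I_{2,1} = -28.579692 + (-28.579692 − (-30.172205))/3 = -28.048854
I_{2,2} = (16·(-28.048854) − (-28.108182)) / 15 = -28.044899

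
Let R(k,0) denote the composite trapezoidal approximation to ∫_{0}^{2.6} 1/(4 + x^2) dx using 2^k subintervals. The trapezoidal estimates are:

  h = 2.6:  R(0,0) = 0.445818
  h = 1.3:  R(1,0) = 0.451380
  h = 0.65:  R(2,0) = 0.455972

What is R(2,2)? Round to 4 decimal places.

0.4578

R(1,1) = (4·0.451380 − 0.445818) / 3 = 0.453234
R(2,1) = (4·0.455972 − 0.451380) / 3 = 0.457503
R(2,2) = (16·0.457503 − 0.453234) / 15 = 0.457788
(Column j=1 coincides with Simpson's rule on the same nodes.)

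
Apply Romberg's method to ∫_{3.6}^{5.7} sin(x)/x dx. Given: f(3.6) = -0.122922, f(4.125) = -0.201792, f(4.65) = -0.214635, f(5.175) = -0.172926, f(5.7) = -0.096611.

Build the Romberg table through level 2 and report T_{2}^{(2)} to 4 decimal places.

-0.3757

T_{0}^{(0)} (trapezoid, 1 panel, h=2.1000): -0.230510
T_{1}^{(0)} (trapezoid, 2 panels, h=1.0500): -0.340622
T_{2}^{(0)} (trapezoid, 4 panels, h=0.5250): -0.367038
T_{1}^{(1)} = -0.340622 + (-0.340622 − (-0.230510))/3 = -0.377326
T_{2}^{(1)} = -0.367038 + (-0.367038 − (-0.340622))/3 = -0.375843
T_{2}^{(2)} = -0.375843 + (-0.375843 − (-0.377326))/15 = -0.375744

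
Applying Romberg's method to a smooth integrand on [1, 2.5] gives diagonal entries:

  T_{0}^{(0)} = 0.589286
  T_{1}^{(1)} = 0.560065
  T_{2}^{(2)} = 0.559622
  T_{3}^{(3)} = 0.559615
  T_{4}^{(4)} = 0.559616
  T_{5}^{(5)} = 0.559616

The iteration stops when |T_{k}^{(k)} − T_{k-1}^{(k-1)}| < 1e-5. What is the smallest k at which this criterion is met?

|T_{1}^{(1)} − T_{0}^{(0)}| = 0.029221 ≥ 1e-5
|T_{2}^{(2)} − T_{1}^{(1)}| = 0.000443 ≥ 1e-5
|T_{3}^{(3)} − T_{2}^{(2)}| = 0.000007 < 1e-5

k = 3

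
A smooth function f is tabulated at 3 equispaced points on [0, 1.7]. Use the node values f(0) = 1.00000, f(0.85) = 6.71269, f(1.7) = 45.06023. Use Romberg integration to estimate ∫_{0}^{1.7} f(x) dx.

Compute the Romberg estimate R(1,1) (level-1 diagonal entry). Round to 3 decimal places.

20.658

R(0,0) (trapezoid, 1 panel, h=1.7000): 39.15120
R(1,0) (trapezoid, 2 panels, h=0.8500): 25.28138
R(1,1) = 25.28138 + (25.28138 − 39.15120)/3 = 20.65811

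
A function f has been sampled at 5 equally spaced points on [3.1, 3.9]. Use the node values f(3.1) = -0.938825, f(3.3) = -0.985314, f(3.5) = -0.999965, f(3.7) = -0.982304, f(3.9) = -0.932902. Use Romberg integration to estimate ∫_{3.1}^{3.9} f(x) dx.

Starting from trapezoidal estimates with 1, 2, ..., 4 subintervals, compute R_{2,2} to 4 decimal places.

R_{0,0} (trapezoid, 1 panel, h=0.8000): -0.748691
R_{1,0} (trapezoid, 2 panels, h=0.4000): -0.774331
R_{2,0} (trapezoid, 4 panels, h=0.2000): -0.780689
R_{1,1} = -0.774331 + (-0.774331 − (-0.748691))/3 = -0.782878
R_{2,1} = -0.780689 + (-0.780689 − (-0.774331))/3 = -0.782808
R_{2,2} = -0.782808 + (-0.782808 − (-0.782878))/15 = -0.782803

-0.7828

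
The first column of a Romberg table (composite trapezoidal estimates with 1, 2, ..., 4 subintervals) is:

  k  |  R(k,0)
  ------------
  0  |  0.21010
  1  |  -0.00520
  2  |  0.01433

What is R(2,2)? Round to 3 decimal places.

Richardson extrapolation on the trapezoidal column (denominator 4−1=3):
R(1,1) = (4·(-0.00520) − 0.21010) / 3 = -0.07697
R(2,1) = 0.01433 + (0.01433 − (-0.00520))/3 = 0.02084
R(2,2) = 0.02084 + (0.02084 − (-0.07697))/15 = 0.02736
(Column j=1 coincides with Simpson's rule on the same nodes.)

0.027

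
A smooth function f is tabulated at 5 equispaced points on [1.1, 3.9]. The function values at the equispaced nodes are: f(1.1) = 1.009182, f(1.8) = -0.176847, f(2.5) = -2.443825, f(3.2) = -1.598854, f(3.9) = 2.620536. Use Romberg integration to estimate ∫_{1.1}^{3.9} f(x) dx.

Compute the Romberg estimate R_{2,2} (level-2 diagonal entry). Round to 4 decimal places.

R_{0,0} (trapezoid, 1 panel, h=2.8000): 5.081605
R_{1,0} (trapezoid, 2 panels, h=1.4000): -0.880552
R_{2,0} (trapezoid, 4 panels, h=0.7000): -1.683267
R_{1,1} = -0.880552 + (-0.880552 − 5.081605)/3 = -2.867938
R_{2,1} = -1.683267 + (-1.683267 − (-0.880552))/3 = -1.950839
R_{2,2} = -1.950839 + (-1.950839 − (-2.867938))/15 = -1.889699

-1.8897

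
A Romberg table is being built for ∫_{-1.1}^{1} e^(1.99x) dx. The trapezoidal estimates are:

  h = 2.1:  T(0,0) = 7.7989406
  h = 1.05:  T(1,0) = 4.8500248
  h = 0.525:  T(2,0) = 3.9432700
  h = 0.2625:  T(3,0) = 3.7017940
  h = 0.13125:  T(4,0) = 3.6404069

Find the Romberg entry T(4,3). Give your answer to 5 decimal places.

Richardson extrapolation on the trapezoidal column (denominator 4−1=3):
T(2,1) = 3.9432700 + (3.9432700 − 4.8500248)/3 = 3.6410184
T(3,1) = (4·3.7017940 − 3.9432700) / 3 = 3.6213020
T(4,1) = 3.6404069 + (3.6404069 − 3.7017940)/3 = 3.6199445
T(3,2) = (16·3.6213020 − 3.6410184) / 15 = 3.6199876
T(4,2) = (16·3.6199445 − 3.6213020) / 15 = 3.6198540
T(4,3) = (64·3.6198540 − 3.6199876) / 63 = 3.6198519

3.61985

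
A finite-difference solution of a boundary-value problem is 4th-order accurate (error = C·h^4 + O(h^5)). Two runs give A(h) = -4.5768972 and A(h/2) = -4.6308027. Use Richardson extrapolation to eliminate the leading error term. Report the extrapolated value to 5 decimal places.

-4.63440

The leading error scales as h^4; refining by a factor of 2 reduces it by 2^4 = 16.
Extrapolated value = (16·A(h/2) − A(h)) / (16 − 1)
= (16·(-4.6308027) − (-4.5768972)) / 15
= -69.5159460 / 15 = -4.6343964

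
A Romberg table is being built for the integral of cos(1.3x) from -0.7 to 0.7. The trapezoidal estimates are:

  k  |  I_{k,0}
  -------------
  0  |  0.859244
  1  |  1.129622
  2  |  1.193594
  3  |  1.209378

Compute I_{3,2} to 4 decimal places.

Richardson extrapolation on the trapezoidal column (denominator 4−1=3):
I_{2,1} = 1.193594 + (1.193594 − 1.129622)/3 = 1.214918
I_{3,1} = (4·1.209378 − 1.193594) / 3 = 1.214639
I_{3,2} = (16·1.214639 − 1.214918) / 15 = 1.214620
(Column j=1 coincides with Simpson's rule on the same nodes.)

1.2146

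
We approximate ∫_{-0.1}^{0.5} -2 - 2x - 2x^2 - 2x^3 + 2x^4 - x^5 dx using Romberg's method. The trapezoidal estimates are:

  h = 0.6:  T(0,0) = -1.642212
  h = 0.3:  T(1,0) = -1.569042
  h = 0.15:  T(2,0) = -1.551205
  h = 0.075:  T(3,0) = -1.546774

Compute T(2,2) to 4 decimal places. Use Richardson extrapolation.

-1.5453

Richardson extrapolation on the trapezoidal column (denominator 4−1=3):
T(1,1) = -1.569042 + (-1.569042 − (-1.642212))/3 = -1.544652
T(2,1) = (4·(-1.551205) − (-1.569042)) / 3 = -1.545259
T(2,2) = -1.545259 + (-1.545259 − (-1.544652))/15 = -1.545299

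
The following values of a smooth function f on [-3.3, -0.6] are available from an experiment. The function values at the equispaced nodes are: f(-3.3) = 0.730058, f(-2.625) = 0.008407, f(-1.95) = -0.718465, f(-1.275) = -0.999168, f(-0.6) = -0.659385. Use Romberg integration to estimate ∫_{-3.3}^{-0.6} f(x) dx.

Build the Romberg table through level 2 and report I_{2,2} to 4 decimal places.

I_{0,0} (trapezoid, 1 panel, h=2.7000): 0.095409
I_{1,0} (trapezoid, 2 panels, h=1.3500): -0.922223
I_{2,0} (trapezoid, 4 panels, h=0.6750): -1.129875
I_{1,1} = -0.922223 + (-0.922223 − 0.095409)/3 = -1.261434
I_{2,1} = -1.129875 + (-1.129875 − (-0.922223))/3 = -1.199092
I_{2,2} = -1.199092 + (-1.199092 − (-1.261434))/15 = -1.194936

-1.1949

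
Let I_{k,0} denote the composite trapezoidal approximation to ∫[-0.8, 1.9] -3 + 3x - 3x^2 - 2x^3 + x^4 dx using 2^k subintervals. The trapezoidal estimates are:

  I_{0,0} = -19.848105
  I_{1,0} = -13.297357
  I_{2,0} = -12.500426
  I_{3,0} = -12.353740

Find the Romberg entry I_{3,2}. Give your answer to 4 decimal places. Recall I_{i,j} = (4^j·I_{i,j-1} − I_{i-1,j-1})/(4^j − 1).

I_{2,1} = -12.500426 + (-12.500426 − (-13.297357))/3 = -12.234782
I_{3,1} = -12.353740 + (-12.353740 − (-12.500426))/3 = -12.304845
I_{3,2} = -12.304845 + (-12.304845 − (-12.234782))/15 = -12.309516

-12.3095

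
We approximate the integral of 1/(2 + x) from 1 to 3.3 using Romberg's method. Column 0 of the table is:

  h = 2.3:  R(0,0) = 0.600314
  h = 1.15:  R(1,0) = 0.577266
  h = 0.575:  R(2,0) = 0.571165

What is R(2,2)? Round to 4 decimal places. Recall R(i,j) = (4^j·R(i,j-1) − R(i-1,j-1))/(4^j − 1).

0.5691

R(1,1) = (4·0.577266 − 0.600314) / 3 = 0.569583
R(2,1) = (4·0.571165 − 0.577266) / 3 = 0.569131
R(2,2) = (16·0.569131 − 0.569583) / 15 = 0.569101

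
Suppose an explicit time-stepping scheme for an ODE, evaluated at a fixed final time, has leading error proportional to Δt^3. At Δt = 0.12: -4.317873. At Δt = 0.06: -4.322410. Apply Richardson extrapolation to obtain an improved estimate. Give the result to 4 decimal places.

Extrapolated value = (8·A(Δt/2) − A(Δt)) / (8 − 1)
= (8·(-4.322410) − (-4.317873)) / 7
= -30.261407 / 7 = -4.323058

-4.3231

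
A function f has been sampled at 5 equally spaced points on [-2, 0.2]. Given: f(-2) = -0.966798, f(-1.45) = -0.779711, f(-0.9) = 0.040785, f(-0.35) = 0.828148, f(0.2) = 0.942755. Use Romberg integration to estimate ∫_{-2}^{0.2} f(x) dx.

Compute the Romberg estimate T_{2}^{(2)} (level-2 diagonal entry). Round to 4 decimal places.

0.0457

T_{0}^{(0)} (trapezoid, 1 panel, h=2.2000): -0.026447
T_{1}^{(0)} (trapezoid, 2 panels, h=1.1000): 0.031640
T_{2}^{(0)} (trapezoid, 4 panels, h=0.5500): 0.042460
T_{1}^{(1)} = 0.031640 + (0.031640 − (-0.026447))/3 = 0.051002
T_{2}^{(1)} = 0.042460 + (0.042460 − 0.031640)/3 = 0.046067
T_{2}^{(2)} = 0.046067 + (0.046067 − 0.051002)/15 = 0.045738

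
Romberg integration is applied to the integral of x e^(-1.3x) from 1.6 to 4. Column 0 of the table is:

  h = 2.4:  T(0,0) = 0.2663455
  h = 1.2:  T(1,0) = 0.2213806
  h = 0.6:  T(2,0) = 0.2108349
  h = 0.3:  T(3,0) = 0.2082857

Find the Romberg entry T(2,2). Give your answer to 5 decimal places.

0.20738

T(1,1) = 0.2213806 + (0.2213806 − 0.2663455)/3 = 0.2063923
T(2,1) = 0.2108349 + (0.2108349 − 0.2213806)/3 = 0.2073197
T(2,2) = 0.2073197 + (0.2073197 − 0.2063923)/15 = 0.2073815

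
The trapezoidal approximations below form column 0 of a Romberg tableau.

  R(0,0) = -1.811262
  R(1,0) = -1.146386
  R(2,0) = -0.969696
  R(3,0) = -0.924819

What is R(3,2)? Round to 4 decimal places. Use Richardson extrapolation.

Richardson extrapolation on the trapezoidal column (denominator 4−1=3):
R(2,1) = -0.969696 + (-0.969696 − (-1.146386))/3 = -0.910799
R(3,1) = (4·(-0.924819) − (-0.969696)) / 3 = -0.909860
R(3,2) = (16·(-0.909860) − (-0.910799)) / 15 = -0.909797

-0.9098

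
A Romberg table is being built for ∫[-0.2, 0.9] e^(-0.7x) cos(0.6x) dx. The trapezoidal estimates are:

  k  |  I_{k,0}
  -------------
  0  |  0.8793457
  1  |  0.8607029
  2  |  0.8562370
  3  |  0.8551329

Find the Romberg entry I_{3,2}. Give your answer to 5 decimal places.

I_{2,1} = 0.8562370 + (0.8562370 − 0.8607029)/3 = 0.8547484
I_{3,1} = (4·0.8551329 − 0.8562370) / 3 = 0.8547649
I_{3,2} = 0.8547649 + (0.8547649 − 0.8547484)/15 = 0.8547660
(Column j=1 coincides with Simpson's rule on the same nodes.)

0.85477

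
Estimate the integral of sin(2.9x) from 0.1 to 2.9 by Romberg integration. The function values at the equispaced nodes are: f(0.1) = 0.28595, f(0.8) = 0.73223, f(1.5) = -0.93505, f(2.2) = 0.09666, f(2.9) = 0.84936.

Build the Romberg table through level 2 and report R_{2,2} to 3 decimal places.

R_{0,0} (trapezoid, 1 panel, h=2.8000): 1.58943
R_{1,0} (trapezoid, 2 panels, h=1.4000): -0.51435
R_{2,0} (trapezoid, 4 panels, h=0.7000): 0.32305
R_{1,1} = -0.51435 + (-0.51435 − 1.58943)/3 = -1.21561
R_{2,1} = 0.32305 + (0.32305 − (-0.51435))/3 = 0.60218
R_{2,2} = 0.60218 + (0.60218 − (-1.21561))/15 = 0.72337

0.723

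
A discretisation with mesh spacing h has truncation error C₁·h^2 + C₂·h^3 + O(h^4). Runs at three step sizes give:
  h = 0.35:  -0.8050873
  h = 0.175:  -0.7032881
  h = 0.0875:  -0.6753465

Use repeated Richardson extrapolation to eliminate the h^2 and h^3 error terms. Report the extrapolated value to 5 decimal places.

First eliminate the h^2 term (factor 2^2 = 4):
  B₁ = (4·(-0.7032881) − (-0.8050873))/3 = -0.6693550
  B₂ = (4·(-0.6753465) − (-0.7032881))/3 = -0.6660326
Then eliminate the h^3 term (factor 2^3 = 8):
  (8·(-0.6660326) − (-0.6693550))/7 = -0.6655580

-0.66556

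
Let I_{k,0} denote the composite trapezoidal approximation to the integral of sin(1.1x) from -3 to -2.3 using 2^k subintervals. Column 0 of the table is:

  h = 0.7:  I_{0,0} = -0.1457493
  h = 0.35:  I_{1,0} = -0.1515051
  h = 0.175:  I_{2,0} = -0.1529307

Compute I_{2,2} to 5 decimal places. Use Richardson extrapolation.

-0.15340

I_{1,1} = -0.1515051 + (-0.1515051 − (-0.1457493))/3 = -0.1534237
I_{2,1} = -0.1529307 + (-0.1529307 − (-0.1515051))/3 = -0.1534059
I_{2,2} = (16·(-0.1534059) − (-0.1534237)) / 15 = -0.1534047
(Column j=1 coincides with Simpson's rule on the same nodes.)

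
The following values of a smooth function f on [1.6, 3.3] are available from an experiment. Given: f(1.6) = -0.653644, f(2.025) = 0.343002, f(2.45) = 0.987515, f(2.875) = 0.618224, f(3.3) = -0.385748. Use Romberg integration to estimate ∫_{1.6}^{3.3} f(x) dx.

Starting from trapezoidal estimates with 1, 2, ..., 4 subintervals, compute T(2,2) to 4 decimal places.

T(0,0) (trapezoid, 1 panel, h=1.7000): -0.883483
T(1,0) (trapezoid, 2 panels, h=0.8500): 0.397646
T(2,0) (trapezoid, 4 panels, h=0.4250): 0.607344
T(1,1) = 0.397646 + (0.397646 − (-0.883483))/3 = 0.824689
T(2,1) = 0.607344 + (0.607344 − 0.397646)/3 = 0.677243
T(2,2) = 0.677243 + (0.677243 − 0.824689)/15 = 0.667413

0.6674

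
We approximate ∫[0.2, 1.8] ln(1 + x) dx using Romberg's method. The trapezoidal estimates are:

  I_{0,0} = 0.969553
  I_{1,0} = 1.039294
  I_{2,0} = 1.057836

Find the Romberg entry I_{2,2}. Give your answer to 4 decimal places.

1.0641

I_{1,1} = 1.039294 + (1.039294 − 0.969553)/3 = 1.062541
I_{2,1} = 1.057836 + (1.057836 − 1.039294)/3 = 1.064017
I_{2,2} = (16·1.064017 − 1.062541) / 15 = 1.064115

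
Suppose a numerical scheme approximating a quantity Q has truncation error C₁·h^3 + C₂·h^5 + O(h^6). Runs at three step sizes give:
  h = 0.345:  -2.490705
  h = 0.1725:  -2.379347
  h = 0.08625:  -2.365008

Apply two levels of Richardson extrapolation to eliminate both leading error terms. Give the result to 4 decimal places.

First eliminate the h^3 term (factor 2^3 = 8):
  B₁ = (8·(-2.379347) − (-2.490705))/7 = -2.363439
  B₂ = (8·(-2.365008) − (-2.379347))/7 = -2.362960
Then eliminate the h^5 term (factor 2^5 = 32):
  (32·(-2.362960) − (-2.363439))/31 = -2.362945

-2.3629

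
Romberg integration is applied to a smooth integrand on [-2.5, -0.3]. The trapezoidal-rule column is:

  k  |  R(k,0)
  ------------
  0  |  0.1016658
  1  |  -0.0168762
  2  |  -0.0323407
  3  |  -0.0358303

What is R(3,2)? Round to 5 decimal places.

Richardson extrapolation on the trapezoidal column (denominator 4−1=3):
R(2,1) = (4·(-0.0323407) − (-0.0168762)) / 3 = -0.0374955
R(3,1) = -0.0358303 + (-0.0358303 − (-0.0323407))/3 = -0.0369935
R(3,2) = -0.0369935 + (-0.0369935 − (-0.0374955))/15 = -0.0369600
(Column j=1 coincides with Simpson's rule on the same nodes.)

-0.03696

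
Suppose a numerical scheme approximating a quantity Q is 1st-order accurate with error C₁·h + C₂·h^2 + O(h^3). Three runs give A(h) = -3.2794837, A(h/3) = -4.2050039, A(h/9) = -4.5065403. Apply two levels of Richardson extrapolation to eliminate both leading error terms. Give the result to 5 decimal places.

First eliminate the h term (factor 3^1 = 3):
  B₁ = (3·(-4.2050039) − (-3.2794837))/2 = -4.6677640
  B₂ = (3·(-4.5065403) − (-4.2050039))/2 = -4.6573085
Then eliminate the h^2 term (factor 3^2 = 9):
  (9·(-4.6573085) − (-4.6677640))/8 = -4.6560016

-4.65600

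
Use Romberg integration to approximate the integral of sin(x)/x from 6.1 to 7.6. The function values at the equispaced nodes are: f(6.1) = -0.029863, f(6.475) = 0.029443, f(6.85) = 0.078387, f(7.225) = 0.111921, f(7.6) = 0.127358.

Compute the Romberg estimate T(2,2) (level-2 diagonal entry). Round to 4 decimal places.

0.1024

T(0,0) (trapezoid, 1 panel, h=1.5000): 0.073121
T(1,0) (trapezoid, 2 panels, h=0.7500): 0.095351
T(2,0) (trapezoid, 4 panels, h=0.3750): 0.100687
T(1,1) = 0.095351 + (0.095351 − 0.073121)/3 = 0.102761
T(2,1) = 0.100687 + (0.100687 − 0.095351)/3 = 0.102466
T(2,2) = 0.102466 + (0.102466 − 0.102761)/15 = 0.102446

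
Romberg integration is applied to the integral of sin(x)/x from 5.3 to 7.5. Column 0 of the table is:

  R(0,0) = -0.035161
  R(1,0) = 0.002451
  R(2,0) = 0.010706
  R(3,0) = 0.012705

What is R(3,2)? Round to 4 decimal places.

0.0134

Richardson extrapolation on the trapezoidal column (denominator 4−1=3):
R(2,1) = 0.010706 + (0.010706 − 0.002451)/3 = 0.013458
R(3,1) = 0.012705 + (0.012705 − 0.010706)/3 = 0.013371
R(3,2) = 0.013371 + (0.013371 − 0.013458)/15 = 0.013365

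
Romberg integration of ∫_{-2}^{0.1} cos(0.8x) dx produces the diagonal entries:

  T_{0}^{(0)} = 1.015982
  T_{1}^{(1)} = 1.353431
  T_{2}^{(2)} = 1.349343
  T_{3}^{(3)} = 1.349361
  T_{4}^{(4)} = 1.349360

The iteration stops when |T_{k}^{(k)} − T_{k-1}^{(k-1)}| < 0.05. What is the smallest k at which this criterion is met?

k = 2

|T_{1}^{(1)} − T_{0}^{(0)}| = 0.337449 ≥ 0.05
|T_{2}^{(2)} − T_{1}^{(1)}| = 0.004088 < 0.05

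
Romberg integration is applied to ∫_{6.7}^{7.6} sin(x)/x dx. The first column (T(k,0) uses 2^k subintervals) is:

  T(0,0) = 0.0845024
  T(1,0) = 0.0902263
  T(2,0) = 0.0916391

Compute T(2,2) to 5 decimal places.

Richardson extrapolation on the trapezoidal column (denominator 4−1=3):
T(1,1) = (4·0.0902263 − 0.0845024) / 3 = 0.0921343
T(2,1) = 0.0916391 + (0.0916391 − 0.0902263)/3 = 0.0921100
T(2,2) = (16·0.0921100 − 0.0921343) / 15 = 0.0921084

0.09211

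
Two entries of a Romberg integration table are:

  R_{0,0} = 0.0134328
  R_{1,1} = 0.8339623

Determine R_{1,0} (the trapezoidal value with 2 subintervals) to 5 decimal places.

From R_{1,1} = (4·R_{1,0} − R_{0,0})/3, solve for R_{1,0}:
4·R_{1,0} = 3·0.8339623 + 0.0134328 = 2.5153197
R_{1,0} = 0.6288299

0.62883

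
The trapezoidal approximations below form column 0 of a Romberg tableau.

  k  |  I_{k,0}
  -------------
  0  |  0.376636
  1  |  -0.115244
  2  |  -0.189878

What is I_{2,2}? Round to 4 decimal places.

-0.2105

Richardson extrapolation on the trapezoidal column (denominator 4−1=3):
I_{1,1} = (4·(-0.115244) − 0.376636) / 3 = -0.279204
I_{2,1} = -0.189878 + (-0.189878 − (-0.115244))/3 = -0.214756
I_{2,2} = (16·(-0.214756) − (-0.279204)) / 15 = -0.210459
(Column j=1 coincides with Simpson's rule on the same nodes.)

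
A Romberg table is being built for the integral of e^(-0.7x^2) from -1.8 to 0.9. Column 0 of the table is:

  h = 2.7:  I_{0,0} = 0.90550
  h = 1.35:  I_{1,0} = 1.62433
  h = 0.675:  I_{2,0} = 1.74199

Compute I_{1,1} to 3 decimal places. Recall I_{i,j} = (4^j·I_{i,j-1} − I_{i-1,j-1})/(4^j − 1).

1.864

Richardson extrapolation on the trapezoidal column (denominator 4−1=3):
I_{1,1} = 1.62433 + (1.62433 − 0.90550)/3 = 1.86394
(Column j=1 coincides with Simpson's rule on the same nodes.)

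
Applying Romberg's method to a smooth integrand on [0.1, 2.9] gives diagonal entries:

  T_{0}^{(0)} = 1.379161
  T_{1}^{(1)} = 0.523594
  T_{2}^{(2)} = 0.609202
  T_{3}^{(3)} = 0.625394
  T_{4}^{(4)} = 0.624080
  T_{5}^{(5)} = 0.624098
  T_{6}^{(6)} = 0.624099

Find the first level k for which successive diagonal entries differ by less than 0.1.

k = 2

|T_{1}^{(1)} − T_{0}^{(0)}| = 0.855567 ≥ 0.1
|T_{2}^{(2)} − T_{1}^{(1)}| = 0.085608 < 0.1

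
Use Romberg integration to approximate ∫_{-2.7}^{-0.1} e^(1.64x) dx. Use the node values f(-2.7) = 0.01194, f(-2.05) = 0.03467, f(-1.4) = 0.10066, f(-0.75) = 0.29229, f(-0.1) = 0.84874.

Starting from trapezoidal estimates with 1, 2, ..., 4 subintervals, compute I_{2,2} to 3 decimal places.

I_{0,0} (trapezoid, 1 panel, h=2.6000): 1.11888
I_{1,0} (trapezoid, 2 panels, h=1.3000): 0.69030
I_{2,0} (trapezoid, 4 panels, h=0.6500): 0.55767
I_{1,1} = 0.69030 + (0.69030 − 1.11888)/3 = 0.54744
I_{2,1} = 0.55767 + (0.55767 − 0.69030)/3 = 0.51346
I_{2,2} = 0.51346 + (0.51346 − 0.54744)/15 = 0.51119

0.511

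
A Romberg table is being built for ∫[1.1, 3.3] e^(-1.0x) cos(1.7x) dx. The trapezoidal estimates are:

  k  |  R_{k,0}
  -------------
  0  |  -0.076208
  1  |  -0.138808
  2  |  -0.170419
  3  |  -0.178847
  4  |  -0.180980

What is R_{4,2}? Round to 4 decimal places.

R_{3,1} = (4·(-0.178847) − (-0.170419)) / 3 = -0.181656
R_{4,1} = (4·(-0.180980) − (-0.178847)) / 3 = -0.181691
R_{4,2} = (16·(-0.181691) − (-0.181656)) / 15 = -0.181693

-0.1817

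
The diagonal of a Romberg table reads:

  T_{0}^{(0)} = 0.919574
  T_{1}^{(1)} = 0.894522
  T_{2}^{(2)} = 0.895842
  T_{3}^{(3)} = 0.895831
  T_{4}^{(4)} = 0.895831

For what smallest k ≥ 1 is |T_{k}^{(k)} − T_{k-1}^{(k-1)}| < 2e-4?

k = 3

|T_{1}^{(1)} − T_{0}^{(0)}| = 0.025052 ≥ 2e-4
|T_{2}^{(2)} − T_{1}^{(1)}| = 0.001320 ≥ 2e-4
|T_{3}^{(3)} − T_{2}^{(2)}| = 0.000011 < 2e-4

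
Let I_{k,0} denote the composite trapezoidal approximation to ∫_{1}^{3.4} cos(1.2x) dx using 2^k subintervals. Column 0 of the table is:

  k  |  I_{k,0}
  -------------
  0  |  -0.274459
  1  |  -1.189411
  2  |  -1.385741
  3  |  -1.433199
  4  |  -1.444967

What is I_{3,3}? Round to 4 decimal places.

-1.4489

Richardson extrapolation on the trapezoidal column (denominator 4−1=3):
I_{1,1} = (4·(-1.189411) − (-0.274459)) / 3 = -1.494395
I_{2,1} = -1.385741 + (-1.385741 − (-1.189411))/3 = -1.451184
I_{3,1} = -1.433199 + (-1.433199 − (-1.385741))/3 = -1.449018
I_{2,2} = -1.451184 + (-1.451184 − (-1.494395))/15 = -1.448303
I_{3,2} = -1.449018 + (-1.449018 − (-1.451184))/15 = -1.448874
I_{3,3} = (64·(-1.448874) − (-1.448303)) / 63 = -1.448883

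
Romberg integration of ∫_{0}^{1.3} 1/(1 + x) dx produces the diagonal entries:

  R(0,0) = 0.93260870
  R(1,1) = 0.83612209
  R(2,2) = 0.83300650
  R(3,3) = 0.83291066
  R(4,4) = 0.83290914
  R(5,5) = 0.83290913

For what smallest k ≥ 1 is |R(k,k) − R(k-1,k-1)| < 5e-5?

|R(1,1) − R(0,0)| = 0.09648661 ≥ 5e-5
|R(2,2) − R(1,1)| = 0.00311559 ≥ 5e-5
|R(3,3) − R(2,2)| = 0.00009584 ≥ 5e-5
|R(4,4) − R(3,3)| = 0.00000152 < 5e-5

k = 4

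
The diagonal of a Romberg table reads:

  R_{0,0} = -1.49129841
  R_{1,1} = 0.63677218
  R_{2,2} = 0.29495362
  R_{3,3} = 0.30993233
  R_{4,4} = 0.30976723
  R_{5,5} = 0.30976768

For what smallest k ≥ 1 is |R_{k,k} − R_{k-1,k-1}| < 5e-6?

|R_{1,1} − R_{0,0}| = 2.12807059 ≥ 5e-6
|R_{2,2} − R_{1,1}| = 0.34181856 ≥ 5e-6
|R_{3,3} − R_{2,2}| = 0.01497871 ≥ 5e-6
|R_{4,4} − R_{3,3}| = 0.00016510 ≥ 5e-6
|R_{5,5} − R_{4,4}| = 0.00000045 < 5e-6

k = 5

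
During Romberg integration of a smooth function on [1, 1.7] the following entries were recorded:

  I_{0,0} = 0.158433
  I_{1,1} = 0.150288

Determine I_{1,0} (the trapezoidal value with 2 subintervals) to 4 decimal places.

0.1523

From I_{1,1} = (4·I_{1,0} − I_{0,0})/3, solve for I_{1,0}:
4·I_{1,0} = 3·0.150288 + 0.158433 = 0.609297
I_{1,0} = 0.152324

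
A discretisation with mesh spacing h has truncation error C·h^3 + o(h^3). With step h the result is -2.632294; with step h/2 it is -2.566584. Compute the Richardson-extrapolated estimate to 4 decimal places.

-2.5572

The leading error scales as h^3; refining by a factor of 2 reduces it by 2^3 = 8.
Extrapolated value = (8·A(h/2) − A(h)) / (8 − 1)
= (8·(-2.566584) − (-2.632294)) / 7
= -17.900378 / 7 = -2.557197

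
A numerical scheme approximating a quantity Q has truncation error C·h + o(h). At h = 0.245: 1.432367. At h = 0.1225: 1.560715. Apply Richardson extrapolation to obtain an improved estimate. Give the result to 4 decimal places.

1.6891

The leading error scales as h; refining by a factor of 2 reduces it by 2^1 = 2.
Extrapolated value = (2·A(h/2) − A(h)) / (2 − 1)
= (2·1.560715 − 1.432367) / 1
= 1.689063 / 1 = 1.689063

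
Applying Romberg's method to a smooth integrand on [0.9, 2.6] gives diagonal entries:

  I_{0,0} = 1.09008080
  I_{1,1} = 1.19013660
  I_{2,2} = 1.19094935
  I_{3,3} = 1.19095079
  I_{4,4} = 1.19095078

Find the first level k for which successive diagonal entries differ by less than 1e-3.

k = 2

|I_{1,1} − I_{0,0}| = 0.10005580 ≥ 1e-3
|I_{2,2} − I_{1,1}| = 0.00081275 < 1e-3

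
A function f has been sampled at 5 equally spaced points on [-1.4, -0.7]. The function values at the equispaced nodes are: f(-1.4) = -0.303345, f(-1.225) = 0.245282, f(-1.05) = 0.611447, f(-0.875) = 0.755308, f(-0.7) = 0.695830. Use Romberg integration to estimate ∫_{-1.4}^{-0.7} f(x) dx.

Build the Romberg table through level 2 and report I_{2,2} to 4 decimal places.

I_{0,0} (trapezoid, 1 panel, h=0.7000): 0.137370
I_{1,0} (trapezoid, 2 panels, h=0.3500): 0.282691
I_{2,0} (trapezoid, 4 panels, h=0.1750): 0.316449
I_{1,1} = 0.282691 + (0.282691 − 0.137370)/3 = 0.331131
I_{2,1} = 0.316449 + (0.316449 − 0.282691)/3 = 0.327702
I_{2,2} = 0.327702 + (0.327702 − 0.331131)/15 = 0.327473

0.3275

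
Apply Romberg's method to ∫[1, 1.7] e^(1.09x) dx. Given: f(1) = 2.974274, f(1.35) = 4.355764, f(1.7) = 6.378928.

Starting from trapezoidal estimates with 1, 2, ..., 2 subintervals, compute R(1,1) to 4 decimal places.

3.1239

R(0,0) (trapezoid, 1 panel, h=0.7000): 3.273621
R(1,0) (trapezoid, 2 panels, h=0.3500): 3.161328
R(1,1) = 3.161328 + (3.161328 − 3.273621)/3 = 3.123897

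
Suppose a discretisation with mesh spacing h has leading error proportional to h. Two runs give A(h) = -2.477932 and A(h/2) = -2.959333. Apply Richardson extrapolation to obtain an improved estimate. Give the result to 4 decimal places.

-3.4407

Extrapolated value = (2·A(h/2) − A(h)) / (2 − 1)
= (2·(-2.959333) − (-2.477932)) / 1
= -3.440734 / 1 = -3.440734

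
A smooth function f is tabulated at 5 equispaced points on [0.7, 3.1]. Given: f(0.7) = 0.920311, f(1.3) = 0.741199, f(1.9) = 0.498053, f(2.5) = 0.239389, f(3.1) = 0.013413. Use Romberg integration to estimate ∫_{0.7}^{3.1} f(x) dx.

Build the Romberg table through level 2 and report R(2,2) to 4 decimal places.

R(0,0) (trapezoid, 1 panel, h=2.4000): 1.120469
R(1,0) (trapezoid, 2 panels, h=1.2000): 1.157898
R(2,0) (trapezoid, 4 panels, h=0.6000): 1.167302
R(1,1) = 1.157898 + (1.157898 − 1.120469)/3 = 1.170374
R(2,1) = 1.167302 + (1.167302 − 1.157898)/3 = 1.170437
R(2,2) = 1.170437 + (1.170437 − 1.170374)/15 = 1.170441

1.1704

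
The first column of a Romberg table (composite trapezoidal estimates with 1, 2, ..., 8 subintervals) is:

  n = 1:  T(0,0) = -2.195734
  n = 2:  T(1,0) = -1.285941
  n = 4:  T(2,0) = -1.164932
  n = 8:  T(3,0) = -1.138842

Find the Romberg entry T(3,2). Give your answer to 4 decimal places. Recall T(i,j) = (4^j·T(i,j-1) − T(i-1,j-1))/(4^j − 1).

Richardson extrapolation on the trapezoidal column (denominator 4−1=3):
T(2,1) = (4·(-1.164932) − (-1.285941)) / 3 = -1.124596
T(3,1) = (4·(-1.138842) − (-1.164932)) / 3 = -1.130145
T(3,2) = -1.130145 + (-1.130145 − (-1.124596))/15 = -1.130515

-1.1305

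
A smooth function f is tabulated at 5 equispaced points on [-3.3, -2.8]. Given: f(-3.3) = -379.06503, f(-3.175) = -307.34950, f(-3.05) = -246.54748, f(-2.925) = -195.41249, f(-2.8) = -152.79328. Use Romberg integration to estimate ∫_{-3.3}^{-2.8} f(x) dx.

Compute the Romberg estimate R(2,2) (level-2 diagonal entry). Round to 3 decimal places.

R(0,0) (trapezoid, 1 panel, h=0.5000): -132.96458
R(1,0) (trapezoid, 2 panels, h=0.2500): -128.11916
R(2,0) (trapezoid, 4 panels, h=0.1250): -126.90483
R(1,1) = -128.11916 + (-128.11916 − (-132.96458))/3 = -126.50402
R(2,1) = -126.90483 + (-126.90483 − (-128.11916))/3 = -126.50005
R(2,2) = -126.50005 + (-126.50005 − (-126.50402))/15 = -126.49979

-126.500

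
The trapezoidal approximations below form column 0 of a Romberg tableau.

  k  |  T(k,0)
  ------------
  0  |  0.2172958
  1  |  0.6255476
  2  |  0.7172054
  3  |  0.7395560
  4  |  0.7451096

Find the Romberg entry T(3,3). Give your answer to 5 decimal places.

Richardson extrapolation on the trapezoidal column (denominator 4−1=3):
T(1,1) = (4·0.6255476 − 0.2172958) / 3 = 0.7616315
T(2,1) = 0.7172054 + (0.7172054 − 0.6255476)/3 = 0.7477580
T(3,1) = 0.7395560 + (0.7395560 − 0.7172054)/3 = 0.7470062
T(2,2) = 0.7477580 + (0.7477580 − 0.7616315)/15 = 0.7468331
T(3,2) = (16·0.7470062 − 0.7477580) / 15 = 0.7469561
T(3,3) = (64·0.7469561 − 0.7468331) / 63 = 0.7469581

0.74696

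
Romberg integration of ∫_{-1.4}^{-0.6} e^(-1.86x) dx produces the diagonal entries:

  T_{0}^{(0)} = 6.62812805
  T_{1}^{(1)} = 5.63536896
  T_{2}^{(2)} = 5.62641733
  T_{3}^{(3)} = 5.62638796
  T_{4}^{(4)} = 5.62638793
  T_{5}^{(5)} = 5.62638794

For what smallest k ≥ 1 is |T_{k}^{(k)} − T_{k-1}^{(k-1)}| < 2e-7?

|T_{1}^{(1)} − T_{0}^{(0)}| = 0.99275909 ≥ 2e-7
|T_{2}^{(2)} − T_{1}^{(1)}| = 0.00895163 ≥ 2e-7
|T_{3}^{(3)} − T_{2}^{(2)}| = 0.00002937 ≥ 2e-7
|T_{4}^{(4)} − T_{3}^{(3)}| = 0.00000003 < 2e-7

k = 4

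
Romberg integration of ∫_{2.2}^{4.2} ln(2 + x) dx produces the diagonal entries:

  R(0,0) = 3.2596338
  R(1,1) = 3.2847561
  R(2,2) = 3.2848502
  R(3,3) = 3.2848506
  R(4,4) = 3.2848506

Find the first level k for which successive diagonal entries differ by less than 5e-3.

k = 2

|R(1,1) − R(0,0)| = 0.0251223 ≥ 5e-3
|R(2,2) − R(1,1)| = 0.0000941 < 5e-3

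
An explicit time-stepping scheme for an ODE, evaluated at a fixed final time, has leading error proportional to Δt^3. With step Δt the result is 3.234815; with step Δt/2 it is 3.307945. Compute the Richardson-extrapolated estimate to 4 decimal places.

The leading error scales as Δt^3; refining by a factor of 2 reduces it by 2^3 = 8.
Extrapolated value = (8·A(Δt/2) − A(Δt)) / (8 − 1)
= (8·3.307945 − 3.234815) / 7
= 23.228745 / 7 = 3.318392

3.3184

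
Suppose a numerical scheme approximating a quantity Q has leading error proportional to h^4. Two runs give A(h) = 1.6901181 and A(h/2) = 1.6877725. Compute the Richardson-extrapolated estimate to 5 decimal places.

The leading error scales as h^4; refining by a factor of 2 reduces it by 2^4 = 16.
Extrapolated value = (16·A(h/2) − A(h)) / (16 − 1)
= (16·1.6877725 − 1.6901181) / 15
= 25.3142419 / 15 = 1.6876161

1.68762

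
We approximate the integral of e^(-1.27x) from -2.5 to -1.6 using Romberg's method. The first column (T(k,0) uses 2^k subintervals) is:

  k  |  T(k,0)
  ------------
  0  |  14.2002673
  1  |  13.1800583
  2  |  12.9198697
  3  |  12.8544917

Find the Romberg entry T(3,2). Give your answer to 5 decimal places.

Richardson extrapolation on the trapezoidal column (denominator 4−1=3):
T(2,1) = (4·12.9198697 − 13.1800583) / 3 = 12.8331402
T(3,1) = (4·12.8544917 − 12.9198697) / 3 = 12.8326990
T(3,2) = (16·12.8326990 − 12.8331402) / 15 = 12.8326696
(Column j=1 coincides with Simpson's rule on the same nodes.)

12.83267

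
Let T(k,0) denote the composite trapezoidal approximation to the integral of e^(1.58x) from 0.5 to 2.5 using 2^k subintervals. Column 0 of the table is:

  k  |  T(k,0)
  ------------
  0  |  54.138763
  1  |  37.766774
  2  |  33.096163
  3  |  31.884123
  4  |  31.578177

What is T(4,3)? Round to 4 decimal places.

Richardson extrapolation on the trapezoidal column (denominator 4−1=3):
T(2,1) = 33.096163 + (33.096163 − 37.766774)/3 = 31.539293
T(3,1) = 31.884123 + (31.884123 − 33.096163)/3 = 31.480110
T(4,1) = (4·31.578177 − 31.884123) / 3 = 31.476195
T(3,2) = 31.480110 + (31.480110 − 31.539293)/15 = 31.476164
T(4,2) = 31.476195 + (31.476195 − 31.480110)/15 = 31.475934
T(4,3) = 31.475934 + (31.475934 − 31.476164)/63 = 31.475930
(Column j=1 coincides with Simpson's rule on the same nodes.)

31.4759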